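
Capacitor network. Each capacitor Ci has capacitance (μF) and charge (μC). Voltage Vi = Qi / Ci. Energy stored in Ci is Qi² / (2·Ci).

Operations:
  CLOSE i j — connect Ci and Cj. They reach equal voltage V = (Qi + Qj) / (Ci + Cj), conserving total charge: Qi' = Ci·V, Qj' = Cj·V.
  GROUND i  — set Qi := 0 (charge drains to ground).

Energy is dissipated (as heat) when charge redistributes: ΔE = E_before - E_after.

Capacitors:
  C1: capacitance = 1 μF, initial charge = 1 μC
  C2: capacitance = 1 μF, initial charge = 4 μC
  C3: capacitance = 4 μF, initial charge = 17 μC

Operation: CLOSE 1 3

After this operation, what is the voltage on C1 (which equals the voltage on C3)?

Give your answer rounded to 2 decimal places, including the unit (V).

Initial: C1(1μF, Q=1μC, V=1.00V), C2(1μF, Q=4μC, V=4.00V), C3(4μF, Q=17μC, V=4.25V)
Op 1: CLOSE 1-3: Q_total=18.00, C_total=5.00, V=3.60; Q1=3.60, Q3=14.40; dissipated=4.225

Answer: 3.60 V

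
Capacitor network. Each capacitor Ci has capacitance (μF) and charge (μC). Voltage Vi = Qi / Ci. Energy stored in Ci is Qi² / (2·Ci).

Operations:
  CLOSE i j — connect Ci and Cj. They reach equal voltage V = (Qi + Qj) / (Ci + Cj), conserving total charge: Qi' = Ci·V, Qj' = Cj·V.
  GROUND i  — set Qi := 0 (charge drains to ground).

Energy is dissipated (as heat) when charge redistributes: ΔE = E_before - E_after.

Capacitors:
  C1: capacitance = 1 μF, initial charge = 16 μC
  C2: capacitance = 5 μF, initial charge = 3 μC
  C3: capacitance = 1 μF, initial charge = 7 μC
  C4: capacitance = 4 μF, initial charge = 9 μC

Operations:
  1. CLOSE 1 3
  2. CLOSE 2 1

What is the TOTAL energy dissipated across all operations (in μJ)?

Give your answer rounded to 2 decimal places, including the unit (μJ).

Answer: 69.75 μJ

Derivation:
Initial: C1(1μF, Q=16μC, V=16.00V), C2(5μF, Q=3μC, V=0.60V), C3(1μF, Q=7μC, V=7.00V), C4(4μF, Q=9μC, V=2.25V)
Op 1: CLOSE 1-3: Q_total=23.00, C_total=2.00, V=11.50; Q1=11.50, Q3=11.50; dissipated=20.250
Op 2: CLOSE 2-1: Q_total=14.50, C_total=6.00, V=2.42; Q2=12.08, Q1=2.42; dissipated=49.504
Total dissipated: 69.754 μJ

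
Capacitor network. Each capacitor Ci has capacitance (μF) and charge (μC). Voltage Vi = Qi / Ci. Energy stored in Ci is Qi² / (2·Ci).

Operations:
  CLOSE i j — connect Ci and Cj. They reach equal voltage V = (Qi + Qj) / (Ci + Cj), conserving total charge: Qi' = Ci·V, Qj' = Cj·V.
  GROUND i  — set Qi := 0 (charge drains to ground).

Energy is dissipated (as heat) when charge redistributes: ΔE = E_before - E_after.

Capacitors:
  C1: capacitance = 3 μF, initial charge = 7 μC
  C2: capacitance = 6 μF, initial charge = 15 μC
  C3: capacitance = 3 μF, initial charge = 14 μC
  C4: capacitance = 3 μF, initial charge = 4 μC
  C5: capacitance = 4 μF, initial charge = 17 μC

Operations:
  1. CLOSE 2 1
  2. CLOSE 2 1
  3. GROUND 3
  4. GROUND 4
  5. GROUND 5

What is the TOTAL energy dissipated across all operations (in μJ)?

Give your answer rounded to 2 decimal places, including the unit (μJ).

Answer: 71.49 μJ

Derivation:
Initial: C1(3μF, Q=7μC, V=2.33V), C2(6μF, Q=15μC, V=2.50V), C3(3μF, Q=14μC, V=4.67V), C4(3μF, Q=4μC, V=1.33V), C5(4μF, Q=17μC, V=4.25V)
Op 1: CLOSE 2-1: Q_total=22.00, C_total=9.00, V=2.44; Q2=14.67, Q1=7.33; dissipated=0.028
Op 2: CLOSE 2-1: Q_total=22.00, C_total=9.00, V=2.44; Q2=14.67, Q1=7.33; dissipated=0.000
Op 3: GROUND 3: Q3=0; energy lost=32.667
Op 4: GROUND 4: Q4=0; energy lost=2.667
Op 5: GROUND 5: Q5=0; energy lost=36.125
Total dissipated: 71.486 μJ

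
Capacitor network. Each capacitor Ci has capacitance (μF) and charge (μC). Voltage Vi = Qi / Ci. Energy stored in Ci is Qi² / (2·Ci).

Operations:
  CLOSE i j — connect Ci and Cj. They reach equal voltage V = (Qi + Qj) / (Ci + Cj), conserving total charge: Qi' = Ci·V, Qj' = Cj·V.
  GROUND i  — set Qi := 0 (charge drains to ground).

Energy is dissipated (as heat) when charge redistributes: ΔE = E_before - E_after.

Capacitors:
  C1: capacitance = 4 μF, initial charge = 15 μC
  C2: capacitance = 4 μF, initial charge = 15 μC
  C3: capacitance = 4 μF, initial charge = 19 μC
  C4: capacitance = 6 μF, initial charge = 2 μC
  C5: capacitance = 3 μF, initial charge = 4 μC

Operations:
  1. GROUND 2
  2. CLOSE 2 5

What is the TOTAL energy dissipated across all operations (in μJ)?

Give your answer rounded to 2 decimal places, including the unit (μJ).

Answer: 29.65 μJ

Derivation:
Initial: C1(4μF, Q=15μC, V=3.75V), C2(4μF, Q=15μC, V=3.75V), C3(4μF, Q=19μC, V=4.75V), C4(6μF, Q=2μC, V=0.33V), C5(3μF, Q=4μC, V=1.33V)
Op 1: GROUND 2: Q2=0; energy lost=28.125
Op 2: CLOSE 2-5: Q_total=4.00, C_total=7.00, V=0.57; Q2=2.29, Q5=1.71; dissipated=1.524
Total dissipated: 29.649 μJ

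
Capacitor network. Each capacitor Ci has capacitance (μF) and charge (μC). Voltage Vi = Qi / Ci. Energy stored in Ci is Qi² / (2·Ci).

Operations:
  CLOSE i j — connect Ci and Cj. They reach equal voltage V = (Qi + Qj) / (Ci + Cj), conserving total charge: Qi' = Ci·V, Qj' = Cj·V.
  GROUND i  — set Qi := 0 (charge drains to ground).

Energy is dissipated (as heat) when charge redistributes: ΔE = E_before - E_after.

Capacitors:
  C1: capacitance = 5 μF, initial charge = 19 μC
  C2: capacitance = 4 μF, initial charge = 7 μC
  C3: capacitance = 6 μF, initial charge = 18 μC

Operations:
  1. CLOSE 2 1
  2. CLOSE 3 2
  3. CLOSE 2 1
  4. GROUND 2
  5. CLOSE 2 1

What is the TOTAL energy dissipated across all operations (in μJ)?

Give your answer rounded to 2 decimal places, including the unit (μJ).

Initial: C1(5μF, Q=19μC, V=3.80V), C2(4μF, Q=7μC, V=1.75V), C3(6μF, Q=18μC, V=3.00V)
Op 1: CLOSE 2-1: Q_total=26.00, C_total=9.00, V=2.89; Q2=11.56, Q1=14.44; dissipated=4.669
Op 2: CLOSE 3-2: Q_total=29.56, C_total=10.00, V=2.96; Q3=17.73, Q2=11.82; dissipated=0.015
Op 3: CLOSE 2-1: Q_total=26.27, C_total=9.00, V=2.92; Q2=11.67, Q1=14.59; dissipated=0.005
Op 4: GROUND 2: Q2=0; energy lost=17.036
Op 5: CLOSE 2-1: Q_total=14.59, C_total=9.00, V=1.62; Q2=6.49, Q1=8.11; dissipated=9.464
Total dissipated: 31.189 μJ

Answer: 31.19 μJ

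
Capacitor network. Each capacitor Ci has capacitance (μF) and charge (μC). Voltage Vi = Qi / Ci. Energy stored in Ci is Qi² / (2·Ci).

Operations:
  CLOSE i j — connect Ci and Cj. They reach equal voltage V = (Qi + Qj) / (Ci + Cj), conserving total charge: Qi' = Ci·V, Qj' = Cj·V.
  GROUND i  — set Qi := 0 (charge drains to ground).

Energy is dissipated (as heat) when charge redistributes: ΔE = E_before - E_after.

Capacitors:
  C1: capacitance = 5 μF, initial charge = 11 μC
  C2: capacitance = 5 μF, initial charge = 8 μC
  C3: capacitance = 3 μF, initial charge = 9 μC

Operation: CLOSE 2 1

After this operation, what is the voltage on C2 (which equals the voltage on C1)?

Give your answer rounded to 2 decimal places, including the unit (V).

Answer: 1.90 V

Derivation:
Initial: C1(5μF, Q=11μC, V=2.20V), C2(5μF, Q=8μC, V=1.60V), C3(3μF, Q=9μC, V=3.00V)
Op 1: CLOSE 2-1: Q_total=19.00, C_total=10.00, V=1.90; Q2=9.50, Q1=9.50; dissipated=0.450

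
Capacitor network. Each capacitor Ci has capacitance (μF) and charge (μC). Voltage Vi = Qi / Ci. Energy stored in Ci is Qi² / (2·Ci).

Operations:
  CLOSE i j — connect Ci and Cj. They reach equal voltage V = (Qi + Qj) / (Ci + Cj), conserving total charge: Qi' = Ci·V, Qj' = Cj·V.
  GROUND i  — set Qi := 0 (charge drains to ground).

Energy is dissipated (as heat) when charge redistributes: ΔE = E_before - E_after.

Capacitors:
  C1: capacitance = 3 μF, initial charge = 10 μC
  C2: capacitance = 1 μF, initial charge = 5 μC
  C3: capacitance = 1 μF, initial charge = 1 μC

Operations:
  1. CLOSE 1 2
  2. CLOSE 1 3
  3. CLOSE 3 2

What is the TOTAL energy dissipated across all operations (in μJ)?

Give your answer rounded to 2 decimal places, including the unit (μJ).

Answer: 4.00 μJ

Derivation:
Initial: C1(3μF, Q=10μC, V=3.33V), C2(1μF, Q=5μC, V=5.00V), C3(1μF, Q=1μC, V=1.00V)
Op 1: CLOSE 1-2: Q_total=15.00, C_total=4.00, V=3.75; Q1=11.25, Q2=3.75; dissipated=1.042
Op 2: CLOSE 1-3: Q_total=12.25, C_total=4.00, V=3.06; Q1=9.19, Q3=3.06; dissipated=2.836
Op 3: CLOSE 3-2: Q_total=6.81, C_total=2.00, V=3.41; Q3=3.41, Q2=3.41; dissipated=0.118
Total dissipated: 3.996 μJ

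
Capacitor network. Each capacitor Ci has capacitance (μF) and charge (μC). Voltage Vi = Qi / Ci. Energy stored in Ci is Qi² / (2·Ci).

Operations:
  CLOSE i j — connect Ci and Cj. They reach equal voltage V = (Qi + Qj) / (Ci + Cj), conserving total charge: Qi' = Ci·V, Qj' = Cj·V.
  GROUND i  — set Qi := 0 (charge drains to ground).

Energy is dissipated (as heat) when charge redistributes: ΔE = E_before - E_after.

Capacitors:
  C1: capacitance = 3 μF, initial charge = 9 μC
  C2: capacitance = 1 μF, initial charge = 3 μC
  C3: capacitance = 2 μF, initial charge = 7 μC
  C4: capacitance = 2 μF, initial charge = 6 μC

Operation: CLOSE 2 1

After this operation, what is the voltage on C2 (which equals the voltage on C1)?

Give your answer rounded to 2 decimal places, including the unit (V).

Initial: C1(3μF, Q=9μC, V=3.00V), C2(1μF, Q=3μC, V=3.00V), C3(2μF, Q=7μC, V=3.50V), C4(2μF, Q=6μC, V=3.00V)
Op 1: CLOSE 2-1: Q_total=12.00, C_total=4.00, V=3.00; Q2=3.00, Q1=9.00; dissipated=0.000

Answer: 3.00 V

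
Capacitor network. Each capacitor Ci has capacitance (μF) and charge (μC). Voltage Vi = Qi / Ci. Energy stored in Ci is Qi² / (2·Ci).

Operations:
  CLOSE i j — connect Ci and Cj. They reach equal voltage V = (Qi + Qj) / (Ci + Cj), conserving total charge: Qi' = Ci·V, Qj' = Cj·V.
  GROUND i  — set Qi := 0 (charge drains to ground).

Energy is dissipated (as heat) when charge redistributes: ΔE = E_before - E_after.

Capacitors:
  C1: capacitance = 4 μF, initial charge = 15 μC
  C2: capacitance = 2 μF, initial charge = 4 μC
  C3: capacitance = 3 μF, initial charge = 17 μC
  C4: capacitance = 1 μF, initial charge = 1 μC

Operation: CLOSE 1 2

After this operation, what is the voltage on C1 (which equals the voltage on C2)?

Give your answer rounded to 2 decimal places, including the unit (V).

Initial: C1(4μF, Q=15μC, V=3.75V), C2(2μF, Q=4μC, V=2.00V), C3(3μF, Q=17μC, V=5.67V), C4(1μF, Q=1μC, V=1.00V)
Op 1: CLOSE 1-2: Q_total=19.00, C_total=6.00, V=3.17; Q1=12.67, Q2=6.33; dissipated=2.042

Answer: 3.17 V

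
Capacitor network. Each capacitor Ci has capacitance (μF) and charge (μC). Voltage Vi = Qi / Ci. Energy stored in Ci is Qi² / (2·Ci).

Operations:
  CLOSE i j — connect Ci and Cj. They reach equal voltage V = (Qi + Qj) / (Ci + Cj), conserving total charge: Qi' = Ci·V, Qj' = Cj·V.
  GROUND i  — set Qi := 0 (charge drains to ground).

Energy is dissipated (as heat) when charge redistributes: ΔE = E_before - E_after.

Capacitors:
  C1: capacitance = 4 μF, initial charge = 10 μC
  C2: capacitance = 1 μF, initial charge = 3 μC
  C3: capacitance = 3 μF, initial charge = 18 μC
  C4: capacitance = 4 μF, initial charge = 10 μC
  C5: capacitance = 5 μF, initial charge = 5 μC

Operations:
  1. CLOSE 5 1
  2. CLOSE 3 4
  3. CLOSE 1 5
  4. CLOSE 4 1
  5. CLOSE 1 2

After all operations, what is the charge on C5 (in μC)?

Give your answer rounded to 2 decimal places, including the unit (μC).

Answer: 8.33 μC

Derivation:
Initial: C1(4μF, Q=10μC, V=2.50V), C2(1μF, Q=3μC, V=3.00V), C3(3μF, Q=18μC, V=6.00V), C4(4μF, Q=10μC, V=2.50V), C5(5μF, Q=5μC, V=1.00V)
Op 1: CLOSE 5-1: Q_total=15.00, C_total=9.00, V=1.67; Q5=8.33, Q1=6.67; dissipated=2.500
Op 2: CLOSE 3-4: Q_total=28.00, C_total=7.00, V=4.00; Q3=12.00, Q4=16.00; dissipated=10.500
Op 3: CLOSE 1-5: Q_total=15.00, C_total=9.00, V=1.67; Q1=6.67, Q5=8.33; dissipated=0.000
Op 4: CLOSE 4-1: Q_total=22.67, C_total=8.00, V=2.83; Q4=11.33, Q1=11.33; dissipated=5.444
Op 5: CLOSE 1-2: Q_total=14.33, C_total=5.00, V=2.87; Q1=11.47, Q2=2.87; dissipated=0.011
Final charges: Q1=11.47, Q2=2.87, Q3=12.00, Q4=11.33, Q5=8.33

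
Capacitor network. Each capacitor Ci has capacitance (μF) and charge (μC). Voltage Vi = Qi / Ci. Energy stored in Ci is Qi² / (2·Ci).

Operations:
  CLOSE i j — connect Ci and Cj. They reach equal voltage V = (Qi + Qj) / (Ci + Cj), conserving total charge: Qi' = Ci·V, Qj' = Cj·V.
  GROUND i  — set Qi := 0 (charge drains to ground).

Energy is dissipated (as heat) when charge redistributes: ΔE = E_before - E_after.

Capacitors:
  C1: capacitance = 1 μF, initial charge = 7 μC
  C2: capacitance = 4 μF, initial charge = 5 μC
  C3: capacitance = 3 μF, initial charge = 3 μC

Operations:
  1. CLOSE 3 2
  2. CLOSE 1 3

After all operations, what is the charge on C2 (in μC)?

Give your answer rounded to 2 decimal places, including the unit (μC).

Initial: C1(1μF, Q=7μC, V=7.00V), C2(4μF, Q=5μC, V=1.25V), C3(3μF, Q=3μC, V=1.00V)
Op 1: CLOSE 3-2: Q_total=8.00, C_total=7.00, V=1.14; Q3=3.43, Q2=4.57; dissipated=0.054
Op 2: CLOSE 1-3: Q_total=10.43, C_total=4.00, V=2.61; Q1=2.61, Q3=7.82; dissipated=12.865
Final charges: Q1=2.61, Q2=4.57, Q3=7.82

Answer: 4.57 μC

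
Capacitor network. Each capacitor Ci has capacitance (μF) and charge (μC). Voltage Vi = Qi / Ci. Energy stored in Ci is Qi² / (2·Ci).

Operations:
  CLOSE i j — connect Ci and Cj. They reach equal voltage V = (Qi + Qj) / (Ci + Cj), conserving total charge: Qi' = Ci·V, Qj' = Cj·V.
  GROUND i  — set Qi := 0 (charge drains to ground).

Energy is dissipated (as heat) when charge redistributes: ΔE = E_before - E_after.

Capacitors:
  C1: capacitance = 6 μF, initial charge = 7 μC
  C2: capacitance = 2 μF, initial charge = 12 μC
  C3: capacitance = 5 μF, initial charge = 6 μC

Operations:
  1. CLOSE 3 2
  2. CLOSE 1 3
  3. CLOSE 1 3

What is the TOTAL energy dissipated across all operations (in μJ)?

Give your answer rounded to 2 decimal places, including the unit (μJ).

Initial: C1(6μF, Q=7μC, V=1.17V), C2(2μF, Q=12μC, V=6.00V), C3(5μF, Q=6μC, V=1.20V)
Op 1: CLOSE 3-2: Q_total=18.00, C_total=7.00, V=2.57; Q3=12.86, Q2=5.14; dissipated=16.457
Op 2: CLOSE 1-3: Q_total=19.86, C_total=11.00, V=1.81; Q1=10.83, Q3=9.03; dissipated=2.691
Op 3: CLOSE 1-3: Q_total=19.86, C_total=11.00, V=1.81; Q1=10.83, Q3=9.03; dissipated=0.000
Total dissipated: 19.148 μJ

Answer: 19.15 μJ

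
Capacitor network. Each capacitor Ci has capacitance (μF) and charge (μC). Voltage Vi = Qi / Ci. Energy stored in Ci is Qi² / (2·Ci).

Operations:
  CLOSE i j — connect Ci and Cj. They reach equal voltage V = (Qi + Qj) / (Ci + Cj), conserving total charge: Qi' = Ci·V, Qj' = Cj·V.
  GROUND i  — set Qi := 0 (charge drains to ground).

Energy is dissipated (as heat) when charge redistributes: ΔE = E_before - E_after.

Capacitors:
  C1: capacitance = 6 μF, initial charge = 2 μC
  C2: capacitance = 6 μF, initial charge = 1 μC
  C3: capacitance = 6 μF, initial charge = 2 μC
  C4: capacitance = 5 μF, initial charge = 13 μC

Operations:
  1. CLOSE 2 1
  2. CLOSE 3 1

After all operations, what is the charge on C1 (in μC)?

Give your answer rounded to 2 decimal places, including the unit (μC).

Answer: 1.75 μC

Derivation:
Initial: C1(6μF, Q=2μC, V=0.33V), C2(6μF, Q=1μC, V=0.17V), C3(6μF, Q=2μC, V=0.33V), C4(5μF, Q=13μC, V=2.60V)
Op 1: CLOSE 2-1: Q_total=3.00, C_total=12.00, V=0.25; Q2=1.50, Q1=1.50; dissipated=0.042
Op 2: CLOSE 3-1: Q_total=3.50, C_total=12.00, V=0.29; Q3=1.75, Q1=1.75; dissipated=0.010
Final charges: Q1=1.75, Q2=1.50, Q3=1.75, Q4=13.00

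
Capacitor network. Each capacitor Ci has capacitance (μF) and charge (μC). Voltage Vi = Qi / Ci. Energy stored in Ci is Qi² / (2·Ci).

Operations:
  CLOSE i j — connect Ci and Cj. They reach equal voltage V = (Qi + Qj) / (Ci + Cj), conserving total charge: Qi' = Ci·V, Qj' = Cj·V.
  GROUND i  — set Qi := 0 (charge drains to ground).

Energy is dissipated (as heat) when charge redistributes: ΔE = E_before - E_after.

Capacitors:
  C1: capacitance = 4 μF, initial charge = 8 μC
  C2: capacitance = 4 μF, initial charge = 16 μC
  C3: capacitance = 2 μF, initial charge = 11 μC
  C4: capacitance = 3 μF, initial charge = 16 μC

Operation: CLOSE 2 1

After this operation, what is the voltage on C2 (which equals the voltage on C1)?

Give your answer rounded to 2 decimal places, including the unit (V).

Initial: C1(4μF, Q=8μC, V=2.00V), C2(4μF, Q=16μC, V=4.00V), C3(2μF, Q=11μC, V=5.50V), C4(3μF, Q=16μC, V=5.33V)
Op 1: CLOSE 2-1: Q_total=24.00, C_total=8.00, V=3.00; Q2=12.00, Q1=12.00; dissipated=4.000

Answer: 3.00 V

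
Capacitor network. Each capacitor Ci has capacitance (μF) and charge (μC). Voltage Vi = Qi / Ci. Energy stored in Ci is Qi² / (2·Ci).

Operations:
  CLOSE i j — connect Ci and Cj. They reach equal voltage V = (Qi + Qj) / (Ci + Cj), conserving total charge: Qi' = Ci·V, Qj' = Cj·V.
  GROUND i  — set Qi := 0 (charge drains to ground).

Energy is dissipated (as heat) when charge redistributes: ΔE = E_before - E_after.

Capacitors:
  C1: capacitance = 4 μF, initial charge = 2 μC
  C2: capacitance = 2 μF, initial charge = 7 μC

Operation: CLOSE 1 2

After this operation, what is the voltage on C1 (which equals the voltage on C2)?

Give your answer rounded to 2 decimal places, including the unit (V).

Answer: 1.50 V

Derivation:
Initial: C1(4μF, Q=2μC, V=0.50V), C2(2μF, Q=7μC, V=3.50V)
Op 1: CLOSE 1-2: Q_total=9.00, C_total=6.00, V=1.50; Q1=6.00, Q2=3.00; dissipated=6.000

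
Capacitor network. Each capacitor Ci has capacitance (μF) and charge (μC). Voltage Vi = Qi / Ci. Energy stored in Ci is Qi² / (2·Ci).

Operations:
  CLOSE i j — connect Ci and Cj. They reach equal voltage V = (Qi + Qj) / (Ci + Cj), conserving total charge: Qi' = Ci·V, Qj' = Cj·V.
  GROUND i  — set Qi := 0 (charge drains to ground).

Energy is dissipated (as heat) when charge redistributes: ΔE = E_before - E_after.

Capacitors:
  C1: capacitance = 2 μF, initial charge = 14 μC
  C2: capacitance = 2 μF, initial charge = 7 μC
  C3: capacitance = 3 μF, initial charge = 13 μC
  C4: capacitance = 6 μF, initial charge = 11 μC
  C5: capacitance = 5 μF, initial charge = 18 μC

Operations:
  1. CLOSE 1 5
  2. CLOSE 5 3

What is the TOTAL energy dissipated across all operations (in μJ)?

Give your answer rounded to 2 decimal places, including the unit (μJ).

Answer: 8.31 μJ

Derivation:
Initial: C1(2μF, Q=14μC, V=7.00V), C2(2μF, Q=7μC, V=3.50V), C3(3μF, Q=13μC, V=4.33V), C4(6μF, Q=11μC, V=1.83V), C5(5μF, Q=18μC, V=3.60V)
Op 1: CLOSE 1-5: Q_total=32.00, C_total=7.00, V=4.57; Q1=9.14, Q5=22.86; dissipated=8.257
Op 2: CLOSE 5-3: Q_total=35.86, C_total=8.00, V=4.48; Q5=22.41, Q3=13.45; dissipated=0.053
Total dissipated: 8.310 μJ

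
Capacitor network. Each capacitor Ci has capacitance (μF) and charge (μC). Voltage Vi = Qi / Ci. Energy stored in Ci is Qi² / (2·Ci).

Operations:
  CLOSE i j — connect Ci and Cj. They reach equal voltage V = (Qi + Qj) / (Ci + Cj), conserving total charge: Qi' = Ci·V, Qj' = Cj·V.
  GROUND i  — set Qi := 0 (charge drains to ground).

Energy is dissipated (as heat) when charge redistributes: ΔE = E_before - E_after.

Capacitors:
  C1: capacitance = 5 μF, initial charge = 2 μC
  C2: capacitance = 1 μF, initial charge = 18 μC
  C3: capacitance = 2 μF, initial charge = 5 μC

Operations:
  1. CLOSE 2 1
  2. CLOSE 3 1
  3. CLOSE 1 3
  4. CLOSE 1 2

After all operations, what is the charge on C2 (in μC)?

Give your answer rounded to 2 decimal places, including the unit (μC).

Initial: C1(5μF, Q=2μC, V=0.40V), C2(1μF, Q=18μC, V=18.00V), C3(2μF, Q=5μC, V=2.50V)
Op 1: CLOSE 2-1: Q_total=20.00, C_total=6.00, V=3.33; Q2=3.33, Q1=16.67; dissipated=129.067
Op 2: CLOSE 3-1: Q_total=21.67, C_total=7.00, V=3.10; Q3=6.19, Q1=15.48; dissipated=0.496
Op 3: CLOSE 1-3: Q_total=21.67, C_total=7.00, V=3.10; Q1=15.48, Q3=6.19; dissipated=0.000
Op 4: CLOSE 1-2: Q_total=18.81, C_total=6.00, V=3.13; Q1=15.67, Q2=3.13; dissipated=0.024
Final charges: Q1=15.67, Q2=3.13, Q3=6.19

Answer: 3.13 μC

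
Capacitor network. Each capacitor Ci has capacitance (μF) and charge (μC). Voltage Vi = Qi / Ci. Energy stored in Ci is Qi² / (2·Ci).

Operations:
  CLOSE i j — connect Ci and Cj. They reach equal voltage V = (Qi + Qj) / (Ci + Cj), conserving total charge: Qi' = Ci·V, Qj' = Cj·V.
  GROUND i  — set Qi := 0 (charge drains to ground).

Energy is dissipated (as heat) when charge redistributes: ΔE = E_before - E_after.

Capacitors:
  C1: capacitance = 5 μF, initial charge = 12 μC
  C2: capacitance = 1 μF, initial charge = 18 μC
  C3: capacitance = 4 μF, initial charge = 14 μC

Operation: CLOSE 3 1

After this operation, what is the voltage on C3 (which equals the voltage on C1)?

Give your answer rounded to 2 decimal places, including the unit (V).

Initial: C1(5μF, Q=12μC, V=2.40V), C2(1μF, Q=18μC, V=18.00V), C3(4μF, Q=14μC, V=3.50V)
Op 1: CLOSE 3-1: Q_total=26.00, C_total=9.00, V=2.89; Q3=11.56, Q1=14.44; dissipated=1.344

Answer: 2.89 V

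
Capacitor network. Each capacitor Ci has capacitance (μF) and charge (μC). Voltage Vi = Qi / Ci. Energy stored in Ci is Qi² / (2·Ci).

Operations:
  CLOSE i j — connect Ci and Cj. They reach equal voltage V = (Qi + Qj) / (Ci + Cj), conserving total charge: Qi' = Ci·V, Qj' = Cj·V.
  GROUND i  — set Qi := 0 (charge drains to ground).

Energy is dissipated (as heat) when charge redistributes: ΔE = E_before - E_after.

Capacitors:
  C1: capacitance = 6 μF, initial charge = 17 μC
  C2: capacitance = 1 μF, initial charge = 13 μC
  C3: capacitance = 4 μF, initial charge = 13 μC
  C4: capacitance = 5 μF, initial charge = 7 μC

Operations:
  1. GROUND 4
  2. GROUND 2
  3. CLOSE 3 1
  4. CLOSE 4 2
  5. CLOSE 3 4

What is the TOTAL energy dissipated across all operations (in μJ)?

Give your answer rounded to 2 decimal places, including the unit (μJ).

Answer: 99.61 μJ

Derivation:
Initial: C1(6μF, Q=17μC, V=2.83V), C2(1μF, Q=13μC, V=13.00V), C3(4μF, Q=13μC, V=3.25V), C4(5μF, Q=7μC, V=1.40V)
Op 1: GROUND 4: Q4=0; energy lost=4.900
Op 2: GROUND 2: Q2=0; energy lost=84.500
Op 3: CLOSE 3-1: Q_total=30.00, C_total=10.00, V=3.00; Q3=12.00, Q1=18.00; dissipated=0.208
Op 4: CLOSE 4-2: Q_total=0.00, C_total=6.00, V=0.00; Q4=0.00, Q2=0.00; dissipated=0.000
Op 5: CLOSE 3-4: Q_total=12.00, C_total=9.00, V=1.33; Q3=5.33, Q4=6.67; dissipated=10.000
Total dissipated: 99.608 μJ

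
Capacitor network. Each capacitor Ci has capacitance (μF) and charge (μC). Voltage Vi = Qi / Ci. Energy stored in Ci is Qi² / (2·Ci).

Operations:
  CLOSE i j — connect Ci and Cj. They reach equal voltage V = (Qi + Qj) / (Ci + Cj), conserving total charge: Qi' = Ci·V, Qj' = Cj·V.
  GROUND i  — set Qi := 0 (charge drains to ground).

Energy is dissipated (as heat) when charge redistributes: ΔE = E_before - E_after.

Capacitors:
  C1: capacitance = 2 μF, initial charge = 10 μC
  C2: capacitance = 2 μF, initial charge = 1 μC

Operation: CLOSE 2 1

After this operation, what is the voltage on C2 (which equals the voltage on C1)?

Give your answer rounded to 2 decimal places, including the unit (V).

Initial: C1(2μF, Q=10μC, V=5.00V), C2(2μF, Q=1μC, V=0.50V)
Op 1: CLOSE 2-1: Q_total=11.00, C_total=4.00, V=2.75; Q2=5.50, Q1=5.50; dissipated=10.125

Answer: 2.75 V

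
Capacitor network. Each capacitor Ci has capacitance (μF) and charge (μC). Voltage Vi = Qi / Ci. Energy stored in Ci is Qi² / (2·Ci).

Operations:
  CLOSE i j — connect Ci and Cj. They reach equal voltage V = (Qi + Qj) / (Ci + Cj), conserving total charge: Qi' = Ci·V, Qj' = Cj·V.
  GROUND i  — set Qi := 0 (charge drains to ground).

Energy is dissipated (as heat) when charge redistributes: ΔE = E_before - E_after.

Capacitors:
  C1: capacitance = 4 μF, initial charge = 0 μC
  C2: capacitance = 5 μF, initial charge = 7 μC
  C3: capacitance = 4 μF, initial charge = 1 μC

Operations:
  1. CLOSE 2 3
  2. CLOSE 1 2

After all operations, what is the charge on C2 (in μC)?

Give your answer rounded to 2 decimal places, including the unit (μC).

Initial: C1(4μF, Q=0μC, V=0.00V), C2(5μF, Q=7μC, V=1.40V), C3(4μF, Q=1μC, V=0.25V)
Op 1: CLOSE 2-3: Q_total=8.00, C_total=9.00, V=0.89; Q2=4.44, Q3=3.56; dissipated=1.469
Op 2: CLOSE 1-2: Q_total=4.44, C_total=9.00, V=0.49; Q1=1.98, Q2=2.47; dissipated=0.878
Final charges: Q1=1.98, Q2=2.47, Q3=3.56

Answer: 2.47 μC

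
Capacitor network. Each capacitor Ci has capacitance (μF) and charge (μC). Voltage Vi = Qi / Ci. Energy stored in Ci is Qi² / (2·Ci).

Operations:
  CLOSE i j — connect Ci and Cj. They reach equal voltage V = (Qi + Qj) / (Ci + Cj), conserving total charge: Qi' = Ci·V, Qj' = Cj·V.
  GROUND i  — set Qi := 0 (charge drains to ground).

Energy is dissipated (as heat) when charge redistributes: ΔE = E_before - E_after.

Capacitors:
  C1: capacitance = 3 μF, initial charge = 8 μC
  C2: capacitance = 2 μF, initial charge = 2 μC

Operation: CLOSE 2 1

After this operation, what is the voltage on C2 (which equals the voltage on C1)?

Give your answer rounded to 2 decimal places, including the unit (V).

Initial: C1(3μF, Q=8μC, V=2.67V), C2(2μF, Q=2μC, V=1.00V)
Op 1: CLOSE 2-1: Q_total=10.00, C_total=5.00, V=2.00; Q2=4.00, Q1=6.00; dissipated=1.667

Answer: 2.00 V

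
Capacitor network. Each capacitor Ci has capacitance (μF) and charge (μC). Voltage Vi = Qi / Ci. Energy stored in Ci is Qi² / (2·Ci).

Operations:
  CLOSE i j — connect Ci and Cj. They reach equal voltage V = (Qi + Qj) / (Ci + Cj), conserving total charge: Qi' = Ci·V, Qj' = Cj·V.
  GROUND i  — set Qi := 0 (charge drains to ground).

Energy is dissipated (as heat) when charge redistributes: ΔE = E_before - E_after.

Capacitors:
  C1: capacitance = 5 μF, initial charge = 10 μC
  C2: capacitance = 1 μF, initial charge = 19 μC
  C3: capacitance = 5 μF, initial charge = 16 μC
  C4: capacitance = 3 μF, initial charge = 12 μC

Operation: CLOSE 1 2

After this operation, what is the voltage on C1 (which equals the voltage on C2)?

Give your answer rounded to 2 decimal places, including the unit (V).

Answer: 4.83 V

Derivation:
Initial: C1(5μF, Q=10μC, V=2.00V), C2(1μF, Q=19μC, V=19.00V), C3(5μF, Q=16μC, V=3.20V), C4(3μF, Q=12μC, V=4.00V)
Op 1: CLOSE 1-2: Q_total=29.00, C_total=6.00, V=4.83; Q1=24.17, Q2=4.83; dissipated=120.417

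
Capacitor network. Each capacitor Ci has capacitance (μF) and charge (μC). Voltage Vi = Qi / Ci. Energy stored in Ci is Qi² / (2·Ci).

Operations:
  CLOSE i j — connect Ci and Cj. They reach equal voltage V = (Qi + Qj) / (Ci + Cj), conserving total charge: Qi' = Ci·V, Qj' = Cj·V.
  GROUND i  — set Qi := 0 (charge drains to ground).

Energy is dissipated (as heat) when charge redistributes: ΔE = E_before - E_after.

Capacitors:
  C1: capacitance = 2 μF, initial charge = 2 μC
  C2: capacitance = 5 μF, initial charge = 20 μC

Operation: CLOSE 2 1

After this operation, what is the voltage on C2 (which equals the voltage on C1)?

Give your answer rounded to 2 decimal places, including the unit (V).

Initial: C1(2μF, Q=2μC, V=1.00V), C2(5μF, Q=20μC, V=4.00V)
Op 1: CLOSE 2-1: Q_total=22.00, C_total=7.00, V=3.14; Q2=15.71, Q1=6.29; dissipated=6.429

Answer: 3.14 V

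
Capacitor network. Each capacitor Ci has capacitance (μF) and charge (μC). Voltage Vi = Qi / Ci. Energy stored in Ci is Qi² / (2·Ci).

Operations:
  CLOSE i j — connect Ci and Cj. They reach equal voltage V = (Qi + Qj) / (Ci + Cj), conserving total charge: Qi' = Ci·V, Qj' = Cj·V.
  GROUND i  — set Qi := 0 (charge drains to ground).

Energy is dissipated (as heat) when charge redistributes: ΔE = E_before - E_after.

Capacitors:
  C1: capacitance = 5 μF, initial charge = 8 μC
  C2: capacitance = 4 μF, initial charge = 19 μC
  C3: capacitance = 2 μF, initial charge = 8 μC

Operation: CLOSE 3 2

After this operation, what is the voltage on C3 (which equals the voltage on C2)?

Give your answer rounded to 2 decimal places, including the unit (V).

Answer: 4.50 V

Derivation:
Initial: C1(5μF, Q=8μC, V=1.60V), C2(4μF, Q=19μC, V=4.75V), C3(2μF, Q=8μC, V=4.00V)
Op 1: CLOSE 3-2: Q_total=27.00, C_total=6.00, V=4.50; Q3=9.00, Q2=18.00; dissipated=0.375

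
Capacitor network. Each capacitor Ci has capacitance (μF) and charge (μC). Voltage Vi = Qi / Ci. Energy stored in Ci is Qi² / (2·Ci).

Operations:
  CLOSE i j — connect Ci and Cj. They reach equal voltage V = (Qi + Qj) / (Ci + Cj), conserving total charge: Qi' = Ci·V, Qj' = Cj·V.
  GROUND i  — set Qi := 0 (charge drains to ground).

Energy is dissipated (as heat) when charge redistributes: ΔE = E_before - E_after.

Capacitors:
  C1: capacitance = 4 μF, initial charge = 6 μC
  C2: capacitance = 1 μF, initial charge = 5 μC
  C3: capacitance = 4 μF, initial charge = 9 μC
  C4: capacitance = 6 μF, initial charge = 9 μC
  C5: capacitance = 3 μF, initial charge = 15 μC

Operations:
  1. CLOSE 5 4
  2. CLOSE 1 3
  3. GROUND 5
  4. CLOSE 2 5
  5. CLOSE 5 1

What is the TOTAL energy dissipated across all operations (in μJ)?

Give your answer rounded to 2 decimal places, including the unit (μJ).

Initial: C1(4μF, Q=6μC, V=1.50V), C2(1μF, Q=5μC, V=5.00V), C3(4μF, Q=9μC, V=2.25V), C4(6μF, Q=9μC, V=1.50V), C5(3μF, Q=15μC, V=5.00V)
Op 1: CLOSE 5-4: Q_total=24.00, C_total=9.00, V=2.67; Q5=8.00, Q4=16.00; dissipated=12.250
Op 2: CLOSE 1-3: Q_total=15.00, C_total=8.00, V=1.88; Q1=7.50, Q3=7.50; dissipated=0.562
Op 3: GROUND 5: Q5=0; energy lost=10.667
Op 4: CLOSE 2-5: Q_total=5.00, C_total=4.00, V=1.25; Q2=1.25, Q5=3.75; dissipated=9.375
Op 5: CLOSE 5-1: Q_total=11.25, C_total=7.00, V=1.61; Q5=4.82, Q1=6.43; dissipated=0.335
Total dissipated: 33.189 μJ

Answer: 33.19 μJ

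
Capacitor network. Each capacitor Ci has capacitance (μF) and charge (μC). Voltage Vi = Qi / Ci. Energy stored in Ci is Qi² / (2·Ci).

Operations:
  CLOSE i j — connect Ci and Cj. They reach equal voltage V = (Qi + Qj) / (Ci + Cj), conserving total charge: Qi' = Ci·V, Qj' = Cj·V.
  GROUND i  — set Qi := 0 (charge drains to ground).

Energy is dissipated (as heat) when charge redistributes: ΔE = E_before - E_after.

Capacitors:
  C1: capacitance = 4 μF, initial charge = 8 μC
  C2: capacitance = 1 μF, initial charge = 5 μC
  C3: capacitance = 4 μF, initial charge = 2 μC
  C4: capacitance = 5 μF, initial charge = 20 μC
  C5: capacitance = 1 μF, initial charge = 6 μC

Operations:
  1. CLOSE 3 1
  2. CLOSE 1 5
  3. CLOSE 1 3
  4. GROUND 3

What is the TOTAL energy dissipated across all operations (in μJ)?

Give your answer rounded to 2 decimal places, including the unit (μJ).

Initial: C1(4μF, Q=8μC, V=2.00V), C2(1μF, Q=5μC, V=5.00V), C3(4μF, Q=2μC, V=0.50V), C4(5μF, Q=20μC, V=4.00V), C5(1μF, Q=6μC, V=6.00V)
Op 1: CLOSE 3-1: Q_total=10.00, C_total=8.00, V=1.25; Q3=5.00, Q1=5.00; dissipated=2.250
Op 2: CLOSE 1-5: Q_total=11.00, C_total=5.00, V=2.20; Q1=8.80, Q5=2.20; dissipated=9.025
Op 3: CLOSE 1-3: Q_total=13.80, C_total=8.00, V=1.73; Q1=6.90, Q3=6.90; dissipated=0.902
Op 4: GROUND 3: Q3=0; energy lost=5.951
Total dissipated: 18.129 μJ

Answer: 18.13 μJ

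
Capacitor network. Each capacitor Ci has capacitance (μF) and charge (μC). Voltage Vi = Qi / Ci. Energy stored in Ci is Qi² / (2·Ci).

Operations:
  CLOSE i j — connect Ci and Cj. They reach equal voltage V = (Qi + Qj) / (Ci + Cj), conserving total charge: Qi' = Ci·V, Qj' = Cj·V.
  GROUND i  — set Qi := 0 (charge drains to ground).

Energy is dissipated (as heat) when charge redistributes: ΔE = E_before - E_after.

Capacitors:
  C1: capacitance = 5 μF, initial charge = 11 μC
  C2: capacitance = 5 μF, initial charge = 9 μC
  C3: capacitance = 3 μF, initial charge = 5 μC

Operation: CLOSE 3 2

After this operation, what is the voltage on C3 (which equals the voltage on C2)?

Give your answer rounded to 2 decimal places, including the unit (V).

Initial: C1(5μF, Q=11μC, V=2.20V), C2(5μF, Q=9μC, V=1.80V), C3(3μF, Q=5μC, V=1.67V)
Op 1: CLOSE 3-2: Q_total=14.00, C_total=8.00, V=1.75; Q3=5.25, Q2=8.75; dissipated=0.017

Answer: 1.75 V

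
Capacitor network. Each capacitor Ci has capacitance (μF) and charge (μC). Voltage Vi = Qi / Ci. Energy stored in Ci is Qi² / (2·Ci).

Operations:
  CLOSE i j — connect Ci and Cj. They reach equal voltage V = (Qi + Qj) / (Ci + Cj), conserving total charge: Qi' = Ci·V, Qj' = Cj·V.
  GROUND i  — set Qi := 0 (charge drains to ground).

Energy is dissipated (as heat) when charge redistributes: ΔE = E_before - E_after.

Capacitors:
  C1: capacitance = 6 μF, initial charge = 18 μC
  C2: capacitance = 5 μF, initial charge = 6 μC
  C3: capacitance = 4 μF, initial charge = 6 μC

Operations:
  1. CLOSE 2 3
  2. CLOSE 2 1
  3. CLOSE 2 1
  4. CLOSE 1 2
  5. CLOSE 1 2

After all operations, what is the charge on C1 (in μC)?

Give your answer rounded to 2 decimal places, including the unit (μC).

Answer: 13.45 μC

Derivation:
Initial: C1(6μF, Q=18μC, V=3.00V), C2(5μF, Q=6μC, V=1.20V), C3(4μF, Q=6μC, V=1.50V)
Op 1: CLOSE 2-3: Q_total=12.00, C_total=9.00, V=1.33; Q2=6.67, Q3=5.33; dissipated=0.100
Op 2: CLOSE 2-1: Q_total=24.67, C_total=11.00, V=2.24; Q2=11.21, Q1=13.45; dissipated=3.788
Op 3: CLOSE 2-1: Q_total=24.67, C_total=11.00, V=2.24; Q2=11.21, Q1=13.45; dissipated=0.000
Op 4: CLOSE 1-2: Q_total=24.67, C_total=11.00, V=2.24; Q1=13.45, Q2=11.21; dissipated=0.000
Op 5: CLOSE 1-2: Q_total=24.67, C_total=11.00, V=2.24; Q1=13.45, Q2=11.21; dissipated=0.000
Final charges: Q1=13.45, Q2=11.21, Q3=5.33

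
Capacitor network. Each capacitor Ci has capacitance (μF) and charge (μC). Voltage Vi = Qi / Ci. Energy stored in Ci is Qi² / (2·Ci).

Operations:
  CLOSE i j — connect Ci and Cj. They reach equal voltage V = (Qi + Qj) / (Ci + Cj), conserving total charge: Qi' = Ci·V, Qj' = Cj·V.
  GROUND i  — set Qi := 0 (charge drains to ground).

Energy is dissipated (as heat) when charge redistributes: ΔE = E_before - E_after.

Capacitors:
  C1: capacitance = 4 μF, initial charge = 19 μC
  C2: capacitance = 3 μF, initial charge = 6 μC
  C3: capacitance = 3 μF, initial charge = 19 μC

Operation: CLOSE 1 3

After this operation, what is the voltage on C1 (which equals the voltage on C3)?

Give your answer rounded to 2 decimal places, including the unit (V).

Answer: 5.43 V

Derivation:
Initial: C1(4μF, Q=19μC, V=4.75V), C2(3μF, Q=6μC, V=2.00V), C3(3μF, Q=19μC, V=6.33V)
Op 1: CLOSE 1-3: Q_total=38.00, C_total=7.00, V=5.43; Q1=21.71, Q3=16.29; dissipated=2.149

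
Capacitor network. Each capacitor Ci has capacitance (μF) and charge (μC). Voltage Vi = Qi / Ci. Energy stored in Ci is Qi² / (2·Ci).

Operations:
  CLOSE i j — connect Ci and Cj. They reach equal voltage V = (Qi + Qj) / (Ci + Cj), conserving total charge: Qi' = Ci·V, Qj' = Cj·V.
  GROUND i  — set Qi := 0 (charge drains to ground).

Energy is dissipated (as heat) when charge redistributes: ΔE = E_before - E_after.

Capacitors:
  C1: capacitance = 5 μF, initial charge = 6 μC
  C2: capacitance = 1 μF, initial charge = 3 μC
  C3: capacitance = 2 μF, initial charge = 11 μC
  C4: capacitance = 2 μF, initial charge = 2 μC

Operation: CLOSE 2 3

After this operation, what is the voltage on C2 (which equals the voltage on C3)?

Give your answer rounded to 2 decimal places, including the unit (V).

Initial: C1(5μF, Q=6μC, V=1.20V), C2(1μF, Q=3μC, V=3.00V), C3(2μF, Q=11μC, V=5.50V), C4(2μF, Q=2μC, V=1.00V)
Op 1: CLOSE 2-3: Q_total=14.00, C_total=3.00, V=4.67; Q2=4.67, Q3=9.33; dissipated=2.083

Answer: 4.67 V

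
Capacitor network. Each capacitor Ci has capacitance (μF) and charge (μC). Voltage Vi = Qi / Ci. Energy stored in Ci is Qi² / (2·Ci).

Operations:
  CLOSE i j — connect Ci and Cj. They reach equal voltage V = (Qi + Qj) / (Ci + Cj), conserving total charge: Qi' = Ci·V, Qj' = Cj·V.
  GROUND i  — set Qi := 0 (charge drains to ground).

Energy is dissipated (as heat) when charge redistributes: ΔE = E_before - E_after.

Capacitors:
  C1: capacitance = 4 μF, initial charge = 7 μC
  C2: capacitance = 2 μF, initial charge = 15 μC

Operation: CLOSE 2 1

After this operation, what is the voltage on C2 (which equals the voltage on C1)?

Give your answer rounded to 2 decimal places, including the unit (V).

Initial: C1(4μF, Q=7μC, V=1.75V), C2(2μF, Q=15μC, V=7.50V)
Op 1: CLOSE 2-1: Q_total=22.00, C_total=6.00, V=3.67; Q2=7.33, Q1=14.67; dissipated=22.042

Answer: 3.67 V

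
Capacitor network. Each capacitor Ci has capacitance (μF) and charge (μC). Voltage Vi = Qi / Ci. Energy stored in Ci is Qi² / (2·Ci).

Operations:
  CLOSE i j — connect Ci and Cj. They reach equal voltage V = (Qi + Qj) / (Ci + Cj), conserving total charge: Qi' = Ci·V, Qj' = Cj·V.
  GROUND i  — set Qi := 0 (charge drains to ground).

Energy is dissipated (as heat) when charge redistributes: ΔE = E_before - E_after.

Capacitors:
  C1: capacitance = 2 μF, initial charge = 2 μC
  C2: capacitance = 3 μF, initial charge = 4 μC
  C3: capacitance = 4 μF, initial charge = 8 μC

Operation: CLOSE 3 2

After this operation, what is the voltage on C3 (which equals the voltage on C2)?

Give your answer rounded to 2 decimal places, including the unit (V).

Answer: 1.71 V

Derivation:
Initial: C1(2μF, Q=2μC, V=1.00V), C2(3μF, Q=4μC, V=1.33V), C3(4μF, Q=8μC, V=2.00V)
Op 1: CLOSE 3-2: Q_total=12.00, C_total=7.00, V=1.71; Q3=6.86, Q2=5.14; dissipated=0.381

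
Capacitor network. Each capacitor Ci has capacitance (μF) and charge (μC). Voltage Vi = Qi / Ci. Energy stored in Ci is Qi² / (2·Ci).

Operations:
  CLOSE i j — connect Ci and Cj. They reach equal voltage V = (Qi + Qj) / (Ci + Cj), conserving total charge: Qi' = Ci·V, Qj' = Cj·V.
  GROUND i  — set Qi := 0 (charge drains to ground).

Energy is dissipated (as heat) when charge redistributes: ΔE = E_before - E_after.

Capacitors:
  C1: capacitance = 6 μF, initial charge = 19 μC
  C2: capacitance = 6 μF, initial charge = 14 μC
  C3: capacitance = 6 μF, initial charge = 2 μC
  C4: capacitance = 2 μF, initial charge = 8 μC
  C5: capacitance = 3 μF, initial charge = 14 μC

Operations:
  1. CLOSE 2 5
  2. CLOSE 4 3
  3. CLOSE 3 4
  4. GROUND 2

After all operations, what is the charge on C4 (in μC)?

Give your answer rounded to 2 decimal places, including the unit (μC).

Initial: C1(6μF, Q=19μC, V=3.17V), C2(6μF, Q=14μC, V=2.33V), C3(6μF, Q=2μC, V=0.33V), C4(2μF, Q=8μC, V=4.00V), C5(3μF, Q=14μC, V=4.67V)
Op 1: CLOSE 2-5: Q_total=28.00, C_total=9.00, V=3.11; Q2=18.67, Q5=9.33; dissipated=5.444
Op 2: CLOSE 4-3: Q_total=10.00, C_total=8.00, V=1.25; Q4=2.50, Q3=7.50; dissipated=10.083
Op 3: CLOSE 3-4: Q_total=10.00, C_total=8.00, V=1.25; Q3=7.50, Q4=2.50; dissipated=0.000
Op 4: GROUND 2: Q2=0; energy lost=29.037
Final charges: Q1=19.00, Q2=0.00, Q3=7.50, Q4=2.50, Q5=9.33

Answer: 2.50 μC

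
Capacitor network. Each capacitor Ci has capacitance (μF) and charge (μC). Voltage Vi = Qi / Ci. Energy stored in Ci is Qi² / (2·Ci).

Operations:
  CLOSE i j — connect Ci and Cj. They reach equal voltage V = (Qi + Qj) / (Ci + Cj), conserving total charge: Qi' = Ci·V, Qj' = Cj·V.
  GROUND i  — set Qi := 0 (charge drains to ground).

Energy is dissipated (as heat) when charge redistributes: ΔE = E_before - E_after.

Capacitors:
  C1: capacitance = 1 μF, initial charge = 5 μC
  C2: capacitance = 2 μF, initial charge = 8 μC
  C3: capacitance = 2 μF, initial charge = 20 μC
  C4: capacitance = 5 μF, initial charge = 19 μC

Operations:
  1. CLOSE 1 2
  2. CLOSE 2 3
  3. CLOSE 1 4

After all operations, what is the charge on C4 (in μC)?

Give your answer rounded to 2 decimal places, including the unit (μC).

Initial: C1(1μF, Q=5μC, V=5.00V), C2(2μF, Q=8μC, V=4.00V), C3(2μF, Q=20μC, V=10.00V), C4(5μF, Q=19μC, V=3.80V)
Op 1: CLOSE 1-2: Q_total=13.00, C_total=3.00, V=4.33; Q1=4.33, Q2=8.67; dissipated=0.333
Op 2: CLOSE 2-3: Q_total=28.67, C_total=4.00, V=7.17; Q2=14.33, Q3=14.33; dissipated=16.056
Op 3: CLOSE 1-4: Q_total=23.33, C_total=6.00, V=3.89; Q1=3.89, Q4=19.44; dissipated=0.119
Final charges: Q1=3.89, Q2=14.33, Q3=14.33, Q4=19.44

Answer: 19.44 μC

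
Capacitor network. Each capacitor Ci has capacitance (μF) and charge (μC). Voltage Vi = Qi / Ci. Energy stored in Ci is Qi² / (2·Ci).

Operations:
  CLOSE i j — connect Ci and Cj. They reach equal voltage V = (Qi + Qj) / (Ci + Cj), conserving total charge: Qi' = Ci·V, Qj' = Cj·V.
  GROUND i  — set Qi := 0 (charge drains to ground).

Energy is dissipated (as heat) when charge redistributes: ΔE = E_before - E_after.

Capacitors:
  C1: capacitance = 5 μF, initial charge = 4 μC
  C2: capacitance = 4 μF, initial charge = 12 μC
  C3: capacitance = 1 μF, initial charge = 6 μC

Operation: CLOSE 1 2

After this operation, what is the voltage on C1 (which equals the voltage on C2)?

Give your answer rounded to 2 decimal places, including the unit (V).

Answer: 1.78 V

Derivation:
Initial: C1(5μF, Q=4μC, V=0.80V), C2(4μF, Q=12μC, V=3.00V), C3(1μF, Q=6μC, V=6.00V)
Op 1: CLOSE 1-2: Q_total=16.00, C_total=9.00, V=1.78; Q1=8.89, Q2=7.11; dissipated=5.378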